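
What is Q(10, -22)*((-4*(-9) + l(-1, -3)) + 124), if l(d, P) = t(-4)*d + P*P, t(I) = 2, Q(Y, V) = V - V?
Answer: 0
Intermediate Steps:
Q(Y, V) = 0
l(d, P) = P² + 2*d (l(d, P) = 2*d + P*P = 2*d + P² = P² + 2*d)
Q(10, -22)*((-4*(-9) + l(-1, -3)) + 124) = 0*((-4*(-9) + ((-3)² + 2*(-1))) + 124) = 0*((36 + (9 - 2)) + 124) = 0*((36 + 7) + 124) = 0*(43 + 124) = 0*167 = 0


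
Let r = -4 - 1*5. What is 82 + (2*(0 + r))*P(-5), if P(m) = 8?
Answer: -62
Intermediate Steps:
r = -9 (r = -4 - 5 = -9)
82 + (2*(0 + r))*P(-5) = 82 + (2*(0 - 9))*8 = 82 + (2*(-9))*8 = 82 - 18*8 = 82 - 144 = -62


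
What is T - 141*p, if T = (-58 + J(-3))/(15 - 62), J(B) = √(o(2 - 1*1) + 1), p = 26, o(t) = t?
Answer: -172244/47 - √2/47 ≈ -3664.8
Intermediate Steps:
J(B) = √2 (J(B) = √((2 - 1*1) + 1) = √((2 - 1) + 1) = √(1 + 1) = √2)
T = 58/47 - √2/47 (T = (-58 + √2)/(15 - 62) = (-58 + √2)/(-47) = (-58 + √2)*(-1/47) = 58/47 - √2/47 ≈ 1.2040)
T - 141*p = (58/47 - √2/47) - 141*26 = (58/47 - √2/47) - 3666 = -172244/47 - √2/47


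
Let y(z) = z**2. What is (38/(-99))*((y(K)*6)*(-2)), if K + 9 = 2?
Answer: 7448/33 ≈ 225.70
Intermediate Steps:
K = -7 (K = -9 + 2 = -7)
(38/(-99))*((y(K)*6)*(-2)) = (38/(-99))*(((-7)**2*6)*(-2)) = (38*(-1/99))*((49*6)*(-2)) = -3724*(-2)/33 = -38/99*(-588) = 7448/33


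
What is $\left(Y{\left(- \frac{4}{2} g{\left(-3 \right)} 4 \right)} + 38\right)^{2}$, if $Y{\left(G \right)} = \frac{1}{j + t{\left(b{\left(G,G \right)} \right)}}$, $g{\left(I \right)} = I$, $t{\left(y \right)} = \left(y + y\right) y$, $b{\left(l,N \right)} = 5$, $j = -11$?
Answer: $\frac{2199289}{1521} \approx 1445.9$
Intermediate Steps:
$t{\left(y \right)} = 2 y^{2}$ ($t{\left(y \right)} = 2 y y = 2 y^{2}$)
$Y{\left(G \right)} = \frac{1}{39}$ ($Y{\left(G \right)} = \frac{1}{-11 + 2 \cdot 5^{2}} = \frac{1}{-11 + 2 \cdot 25} = \frac{1}{-11 + 50} = \frac{1}{39}$)
$\left(Y{\left(- \frac{4}{2} g{\left(-3 \right)} 4 \right)} + 38\right)^{2} = \left(\frac{1}{39} + 38\right)^{2} = \left(\frac{1483}{39}\right)^{2} = \frac{2199289}{1521}$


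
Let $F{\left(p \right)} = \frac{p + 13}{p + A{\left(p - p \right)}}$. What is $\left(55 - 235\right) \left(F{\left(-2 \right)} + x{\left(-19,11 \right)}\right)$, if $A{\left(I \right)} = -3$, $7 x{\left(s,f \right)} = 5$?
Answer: $\frac{1872}{7} \approx 267.43$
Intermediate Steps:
$x{\left(s,f \right)} = \frac{5}{7}$ ($x{\left(s,f \right)} = \frac{1}{7} \cdot 5 = \frac{5}{7}$)
$F{\left(p \right)} = \frac{13 + p}{-3 + p}$ ($F{\left(p \right)} = \frac{p + 13}{p - 3} = \frac{13 + p}{-3 + p}$)
$\left(55 - 235\right) \left(F{\left(-2 \right)} + x{\left(-19,11 \right)}\right) = \left(55 - 235\right) \left(\frac{13 - 2}{-3 - 2} + \frac{5}{7}\right) = - 180 \left(\frac{1}{-5} \cdot 11 + \frac{5}{7}\right) = - 180 \left(\left(- \frac{1}{5}\right) 11 + \frac{5}{7}\right) = - 180 \left(- \frac{11}{5} + \frac{5}{7}\right) = \left(-180\right) \left(- \frac{52}{35}\right) = \frac{1872}{7}$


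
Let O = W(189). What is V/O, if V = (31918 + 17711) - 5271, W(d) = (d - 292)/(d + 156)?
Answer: -15303510/103 ≈ -1.4858e+5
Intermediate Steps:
W(d) = (-292 + d)/(156 + d)
O = -103/345 (O = (-292 + 189)/(156 + 189) = -103/345 ≈ -0.29855)
V = 44358 (V = 49629 - 5271 = 44358)
V/O = 44358/(-103/345) = 44358*(-345/103) = -15303510/103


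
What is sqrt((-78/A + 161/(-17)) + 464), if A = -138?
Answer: sqrt(69575322)/391 ≈ 21.333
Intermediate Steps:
sqrt((-78/A + 161/(-17)) + 464) = sqrt((-78/(-138) + 161/(-17)) + 464) = sqrt((-78*(-1/138) + 161*(-1/17)) + 464) = sqrt((13/23 - 161/17) + 464) = sqrt(-3482/391 + 464) = sqrt(177942/391) = sqrt(69575322)/391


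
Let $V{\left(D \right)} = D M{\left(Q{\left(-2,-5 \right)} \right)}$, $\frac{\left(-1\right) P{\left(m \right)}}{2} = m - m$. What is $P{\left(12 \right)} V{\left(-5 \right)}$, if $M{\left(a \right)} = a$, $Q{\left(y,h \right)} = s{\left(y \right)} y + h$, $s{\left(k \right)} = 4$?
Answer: $0$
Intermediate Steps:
$Q{\left(y,h \right)} = h + 4 y$ ($Q{\left(y,h \right)} = 4 y + h = h + 4 y$)
$P{\left(m \right)} = 0$ ($P{\left(m \right)} = - 2 \left(m - m\right) = \left(-2\right) 0 = 0$)
$V{\left(D \right)} = - 13 D$ ($V{\left(D \right)} = D \left(-5 + 4 \left(-2\right)\right) = D \left(-5 - 8\right) = D \left(-13\right) = - 13 D$)
$P{\left(12 \right)} V{\left(-5 \right)} = 0 \left(\left(-13\right) \left(-5\right)\right) = 0 \cdot 65 = 0$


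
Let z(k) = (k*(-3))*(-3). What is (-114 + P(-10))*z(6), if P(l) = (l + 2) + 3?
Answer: -6426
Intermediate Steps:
z(k) = 9*k (z(k) = -3*k*(-3) = 9*k)
P(l) = 5 + l (P(l) = (2 + l) + 3 = 5 + l)
(-114 + P(-10))*z(6) = (-114 + (5 - 10))*(9*6) = (-114 - 5)*54 = -119*54 = -6426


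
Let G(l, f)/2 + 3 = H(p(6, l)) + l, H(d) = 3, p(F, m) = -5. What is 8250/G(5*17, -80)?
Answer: 825/17 ≈ 48.529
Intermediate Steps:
G(l, f) = 2*l (G(l, f) = -6 + 2*(3 + l) = -6 + (6 + 2*l) = 2*l)
8250/G(5*17, -80) = 8250/((2*(5*17))) = 8250/((2*85)) = 8250/170 = 8250*(1/170) = 825/17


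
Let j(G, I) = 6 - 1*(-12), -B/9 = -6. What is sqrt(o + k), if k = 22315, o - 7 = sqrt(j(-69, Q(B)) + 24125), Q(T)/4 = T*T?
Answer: sqrt(22322 + sqrt(24143)) ≈ 149.92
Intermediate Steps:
B = 54 (B = -9*(-6) = 54)
Q(T) = 4*T**2 (Q(T) = 4*(T*T) = 4*T**2)
j(G, I) = 18 (j(G, I) = 6 + 12 = 18)
o = 7 + sqrt(24143) (o = 7 + sqrt(18 + 24125) = 7 + sqrt(24143) ≈ 162.38)
sqrt(o + k) = sqrt((7 + sqrt(24143)) + 22315) = sqrt(22322 + sqrt(24143))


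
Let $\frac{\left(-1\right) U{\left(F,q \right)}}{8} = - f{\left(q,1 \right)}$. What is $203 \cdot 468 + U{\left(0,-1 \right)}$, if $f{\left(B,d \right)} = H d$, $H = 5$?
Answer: $95044$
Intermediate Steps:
$f{\left(B,d \right)} = 5 d$
$U{\left(F,q \right)} = 40$ ($U{\left(F,q \right)} = - 8 \left(- 5 \cdot 1\right) = - 8 \left(\left(-1\right) 5\right) = \left(-8\right) \left(-5\right) = 40$)
$203 \cdot 468 + U{\left(0,-1 \right)} = 203 \cdot 468 + 40 = 95004 + 40 = 95044$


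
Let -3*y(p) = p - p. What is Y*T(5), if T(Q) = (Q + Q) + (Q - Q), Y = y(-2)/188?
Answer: 0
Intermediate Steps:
y(p) = 0 (y(p) = -(p - p)/3 = -⅓*0 = 0)
Y = 0 (Y = 0/188 = 0*(1/188) = 0)
T(Q) = 2*Q (T(Q) = 2*Q + 0 = 2*Q)
Y*T(5) = 0*(2*5) = 0*10 = 0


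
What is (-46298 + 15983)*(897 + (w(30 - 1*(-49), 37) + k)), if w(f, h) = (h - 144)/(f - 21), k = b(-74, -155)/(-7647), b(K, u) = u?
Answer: -4012024356215/147842 ≈ -2.7137e+7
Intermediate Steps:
k = 155/7647 (k = -155/(-7647) = -155*(-1/7647) = 155/7647 ≈ 0.020269)
w(f, h) = (-144 + h)/(-21 + f)
(-46298 + 15983)*(897 + (w(30 - 1*(-49), 37) + k)) = (-46298 + 15983)*(897 + ((-144 + 37)/(-21 + (30 - 1*(-49))) + 155/7647)) = -30315*(897 + (-107/(-21 + (30 + 49)) + 155/7647)) = -30315*(897 + (-107/(-21 + 79) + 155/7647)) = -30315*(897 + (-107/58 + 155/7647)) = -30315*(897 - 809239/443526) = -30315*397033583/443526 = -4012024356215/147842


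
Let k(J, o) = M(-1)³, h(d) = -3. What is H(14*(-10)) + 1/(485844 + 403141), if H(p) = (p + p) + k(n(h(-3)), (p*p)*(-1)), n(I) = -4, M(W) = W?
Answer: -249804784/888985 ≈ -281.00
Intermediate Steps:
k(J, o) = -1 (k(J, o) = (-1)³ = -1)
H(p) = -1 + 2*p (H(p) = (p + p) - 1 = 2*p - 1 = -1 + 2*p)
H(14*(-10)) + 1/(485844 + 403141) = (-1 + 2*(14*(-10))) + 1/(485844 + 403141) = (-1 + 2*(-140)) + 1/888985 = (-1 - 280) + 1/888985 = -281 + 1/888985 = -249804784/888985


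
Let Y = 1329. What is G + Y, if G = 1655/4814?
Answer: 6399461/4814 ≈ 1329.3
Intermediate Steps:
G = 1655/4814 (G = 1655*(1/4814) = 1655/4814 ≈ 0.34379)
G + Y = 1655/4814 + 1329 = 6399461/4814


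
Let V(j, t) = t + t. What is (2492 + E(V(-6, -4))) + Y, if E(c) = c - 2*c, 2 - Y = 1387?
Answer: 1115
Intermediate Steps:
Y = -1385 (Y = 2 - 1*1387 = 2 - 1387 = -1385)
V(j, t) = 2*t
E(c) = -c
(2492 + E(V(-6, -4))) + Y = (2492 - 2*(-4)) - 1385 = (2492 - 1*(-8)) - 1385 = (2492 + 8) - 1385 = 2500 - 1385 = 1115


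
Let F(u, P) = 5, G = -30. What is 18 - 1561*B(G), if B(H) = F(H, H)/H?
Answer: 1669/6 ≈ 278.17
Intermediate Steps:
B(H) = 5/H
18 - 1561*B(G) = 18 - 7805/(-30) = 18 - 7805*(-1)/30 = 18 - 1561*(-⅙) = 18 + 1561/6 = 1669/6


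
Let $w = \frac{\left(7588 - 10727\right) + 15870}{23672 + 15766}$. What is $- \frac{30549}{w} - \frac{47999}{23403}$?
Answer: $- \frac{972287781395}{10273917} \approx -94637.0$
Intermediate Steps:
$w = \frac{12731}{39438}$ ($w = \frac{\left(7588 - 10727\right) + 15870}{39438} = \left(-3139 + 15870\right) \frac{1}{39438} = 12731 \cdot \frac{1}{39438} = \frac{12731}{39438} \approx 0.32281$)
$- \frac{30549}{w} - \frac{47999}{23403} = - \frac{30549}{\frac{12731}{39438}} - \frac{47999}{23403} = \left(-30549\right) \frac{39438}{12731} - \frac{47999}{23403} = - \frac{1204791462}{12731} - \frac{47999}{23403} = - \frac{972287781395}{10273917}$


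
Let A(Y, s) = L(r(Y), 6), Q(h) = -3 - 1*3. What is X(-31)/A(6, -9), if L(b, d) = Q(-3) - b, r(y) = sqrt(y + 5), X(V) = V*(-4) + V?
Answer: -558/25 + 93*sqrt(11)/25 ≈ -9.9822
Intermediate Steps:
Q(h) = -6 (Q(h) = -3 - 3 = -6)
X(V) = -3*V (X(V) = -4*V + V = -3*V)
r(y) = sqrt(5 + y)
L(b, d) = -6 - b
A(Y, s) = -6 - sqrt(5 + Y)
X(-31)/A(6, -9) = (-3*(-31))/(-6 - sqrt(5 + 6)) = 93/(-6 - sqrt(11))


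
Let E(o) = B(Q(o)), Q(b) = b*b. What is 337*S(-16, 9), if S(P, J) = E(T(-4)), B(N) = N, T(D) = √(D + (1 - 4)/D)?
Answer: -4381/4 ≈ -1095.3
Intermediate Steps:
T(D) = √(D - 3/D)
Q(b) = b²
E(o) = o²
S(P, J) = -13/4 (S(P, J) = (√(-4 - 3/(-4)))² = (√(-4 - 3*(-¼)))² = (√(-4 + ¾))² = (√(-13/4))² = (I*√13/2)² = -13/4)
337*S(-16, 9) = 337*(-13/4) = -4381/4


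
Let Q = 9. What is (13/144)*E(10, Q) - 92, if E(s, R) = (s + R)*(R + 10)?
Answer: -8555/144 ≈ -59.410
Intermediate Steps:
E(s, R) = (10 + R)*(R + s) (E(s, R) = (R + s)*(10 + R) = (10 + R)*(R + s))
(13/144)*E(10, Q) - 92 = (13/144)*(9² + 10*9 + 10*10 + 9*10) - 92 = (13*(1/144))*(81 + 90 + 100 + 90) - 92 = (13/144)*361 - 92 = 4693/144 - 92 = -8555/144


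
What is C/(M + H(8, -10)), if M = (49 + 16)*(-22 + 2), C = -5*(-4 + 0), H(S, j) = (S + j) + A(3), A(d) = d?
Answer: -20/1299 ≈ -0.015396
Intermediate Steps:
H(S, j) = 3 + S + j (H(S, j) = (S + j) + 3 = 3 + S + j)
C = 20 (C = -5*(-4) = 20)
M = -1300 (M = 65*(-20) = -1300)
C/(M + H(8, -10)) = 20/(-1300 + (3 + 8 - 10)) = 20/(-1300 + 1) = 20/(-1299) = -1/1299*20 = -20/1299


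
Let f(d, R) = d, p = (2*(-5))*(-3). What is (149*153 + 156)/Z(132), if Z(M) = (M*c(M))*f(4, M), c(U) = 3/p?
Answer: 38255/88 ≈ 434.72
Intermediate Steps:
p = 30 (p = -10*(-3) = 30)
c(U) = 1/10 (c(U) = 3/30 = 3*(1/30) = 1/10)
Z(M) = 2*M/5 (Z(M) = (M*(1/10))*4 = (M/10)*4 = 2*M/5)
(149*153 + 156)/Z(132) = (149*153 + 156)/(((2/5)*132)) = (22797 + 156)/(264/5) = 22953*(5/264) = 38255/88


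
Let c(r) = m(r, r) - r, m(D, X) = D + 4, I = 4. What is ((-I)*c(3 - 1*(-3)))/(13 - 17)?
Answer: 4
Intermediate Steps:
m(D, X) = 4 + D
c(r) = 4 (c(r) = (4 + r) - r = 4)
((-I)*c(3 - 1*(-3)))/(13 - 17) = (-1*4*4)/(13 - 17) = -4*4/(-4) = -16*(-¼) = 4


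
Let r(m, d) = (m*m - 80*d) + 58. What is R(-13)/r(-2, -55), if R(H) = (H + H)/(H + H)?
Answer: 1/4462 ≈ 0.00022411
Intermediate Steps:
r(m, d) = 58 + m**2 - 80*d (r(m, d) = (m**2 - 80*d) + 58 = 58 + m**2 - 80*d)
R(H) = 1 (R(H) = (2*H)/((2*H)) = (2*H)*(1/(2*H)) = 1)
R(-13)/r(-2, -55) = 1/(58 + (-2)**2 - 80*(-55)) = 1/(58 + 4 + 4400) = 1/4462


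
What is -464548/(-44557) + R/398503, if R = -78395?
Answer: 181630725629/17756098171 ≈ 10.229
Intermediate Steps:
-464548/(-44557) + R/398503 = -464548/(-44557) - 78395/398503 = -464548*(-1/44557) - 78395*1/398503 = 464548/44557 - 78395/398503 = 181630725629/17756098171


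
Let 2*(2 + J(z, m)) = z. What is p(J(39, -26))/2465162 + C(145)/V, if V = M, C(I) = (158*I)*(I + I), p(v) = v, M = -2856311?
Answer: -4679497093245/2011791239252 ≈ -2.3260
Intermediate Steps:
J(z, m) = -2 + z/2
C(I) = 316*I**2 (C(I) = (158*I)*(2*I) = 316*I**2)
V = -2856311
p(J(39, -26))/2465162 + C(145)/V = (-2 + (1/2)*39)/2465162 + (316*145**2)/(-2856311) = (-2 + 39/2)*(1/2465162) + (316*21025)*(-1/2856311) = (35/2)*(1/2465162) + 6643900*(-1/2856311) = 5/704332 - 6643900/2856311 = -4679497093245/2011791239252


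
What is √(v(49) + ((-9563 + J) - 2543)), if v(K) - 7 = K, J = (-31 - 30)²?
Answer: I*√8329 ≈ 91.263*I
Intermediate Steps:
J = 3721 (J = (-61)² = 3721)
v(K) = 7 + K
√(v(49) + ((-9563 + J) - 2543)) = √((7 + 49) + ((-9563 + 3721) - 2543)) = √(56 + (-5842 - 2543)) = √(56 - 8385) = √(-8329) = I*√8329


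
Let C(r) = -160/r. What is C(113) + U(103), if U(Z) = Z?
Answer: 11479/113 ≈ 101.58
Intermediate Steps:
C(113) + U(103) = -160/113 + 103 = 11479/113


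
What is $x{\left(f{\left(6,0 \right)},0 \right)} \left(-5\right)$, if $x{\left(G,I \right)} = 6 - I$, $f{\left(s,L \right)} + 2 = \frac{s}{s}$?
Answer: $-30$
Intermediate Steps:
$f{\left(s,L \right)} = -1$ ($f{\left(s,L \right)} = -2 + \frac{s}{s} = -2 + 1 = -1$)
$x{\left(f{\left(6,0 \right)},0 \right)} \left(-5\right) = \left(6 - 0\right) \left(-5\right) = \left(6 + 0\right) \left(-5\right) = 6 \left(-5\right) = -30$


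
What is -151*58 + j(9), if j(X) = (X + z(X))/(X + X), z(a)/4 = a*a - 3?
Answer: -52441/6 ≈ -8740.2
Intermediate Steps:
z(a) = -12 + 4*a² (z(a) = 4*(a*a - 3) = 4*(a² - 3) = 4*(-3 + a²) = -12 + 4*a²)
j(X) = (-12 + X + 4*X²)/(2*X) (j(X) = (X + (-12 + 4*X²))/(X + X) = (-12 + X + 4*X²)/((2*X)) = (-12 + X + 4*X²)*(1/(2*X)) = (-12 + X + 4*X²)/(2*X))
-151*58 + j(9) = -151*58 + (½ - 6/9 + 2*9) = -8758 + (½ - 6*⅑ + 18) = -8758 + (½ - ⅔ + 18) = -8758 + 107/6 = -52441/6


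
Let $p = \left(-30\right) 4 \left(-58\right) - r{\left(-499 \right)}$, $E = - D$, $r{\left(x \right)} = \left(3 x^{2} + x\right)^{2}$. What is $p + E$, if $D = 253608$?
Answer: $-557268468664$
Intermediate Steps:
$r{\left(x \right)} = \left(x + 3 x^{2}\right)^{2}$
$E = -253608$ ($E = \left(-1\right) 253608 = -253608$)
$p = -557268215056$ ($p = \left(-30\right) 4 \left(-58\right) - \left(-499\right)^{2} \left(1 + 3 \left(-499\right)\right)^{2} = \left(-120\right) \left(-58\right) - 249001 \left(1 - 1497\right)^{2} = 6960 - 249001 \left(-1496\right)^{2} = 6960 - 249001 \cdot 2238016 = 6960 - 557268222016 = -557268215056$)
$p + E = -557268215056 - 253608 = -557268468664$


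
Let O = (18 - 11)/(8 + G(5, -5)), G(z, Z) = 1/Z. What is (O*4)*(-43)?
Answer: -6020/39 ≈ -154.36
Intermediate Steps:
O = 35/39 (O = (18 - 11)/(8 + 1/(-5)) = 7/(8 - ⅕) = 7/(39/5) = 7*(5/39) = 35/39 ≈ 0.89744)
(O*4)*(-43) = ((35/39)*4)*(-43) = (140/39)*(-43) = -6020/39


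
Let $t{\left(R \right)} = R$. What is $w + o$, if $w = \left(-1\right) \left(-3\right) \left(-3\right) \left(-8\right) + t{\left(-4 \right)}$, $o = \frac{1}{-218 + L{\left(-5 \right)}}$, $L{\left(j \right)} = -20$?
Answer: $\frac{16183}{238} \approx 67.996$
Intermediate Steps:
$o = - \frac{1}{238}$ ($o = \frac{1}{-218 - 20} = \frac{1}{-238} = - \frac{1}{238} \approx -0.0042017$)
$w = 68$ ($w = \left(-1\right) \left(-3\right) \left(-3\right) \left(-8\right) - 4 = 3 \left(-3\right) \left(-8\right) - 4 = \left(-9\right) \left(-8\right) - 4 = 72 - 4 = 68$)
$w + o = 68 - \frac{1}{238} = \frac{16183}{238}$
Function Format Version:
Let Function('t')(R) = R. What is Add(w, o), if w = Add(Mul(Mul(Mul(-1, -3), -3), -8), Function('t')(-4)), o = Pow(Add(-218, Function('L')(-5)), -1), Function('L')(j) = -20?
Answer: Rational(16183, 238) ≈ 67.996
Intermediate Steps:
o = Rational(-1, 238) (o = Pow(Add(-218, -20), -1) = Pow(-238, -1) = Rational(-1, 238) ≈ -0.0042017)
w = 68 (w = Add(Mul(Mul(Mul(-1, -3), -3), -8), -4) = Add(Mul(Mul(3, -3), -8), -4) = Add(Mul(-9, -8), -4) = Add(72, -4) = 68)
Add(w, o) = Add(68, Rational(-1, 238)) = Rational(16183, 238)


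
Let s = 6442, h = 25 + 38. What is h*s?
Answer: 405846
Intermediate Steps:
h = 63
h*s = 63*6442 = 405846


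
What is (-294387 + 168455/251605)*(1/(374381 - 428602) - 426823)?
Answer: 342832700910902233824/2728454941 ≈ 1.2565e+11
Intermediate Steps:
(-294387 + 168455/251605)*(1/(374381 - 428602) - 426823) = (-294387 + 168455*(1/251605))*(1/(-54221) - 426823) = (-294387 + 33691/50321)*(-1/54221 - 426823) = -14813814536/50321*(-23142769884/54221) = 342832700910902233824/2728454941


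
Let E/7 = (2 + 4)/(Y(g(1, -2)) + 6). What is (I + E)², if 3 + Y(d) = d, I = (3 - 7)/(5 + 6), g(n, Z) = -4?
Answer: 217156/121 ≈ 1794.7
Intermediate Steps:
I = -4/11 ≈ -0.36364
Y(d) = -3 + d
E = -42 (E = 7*((2 + 4)/((-3 - 4) + 6)) = 7*(6/(-7 + 6)) = 7*(6/(-1)) = 7*(6*(-1)) = 7*(-6) = -42)
(I + E)² = (-4/11 - 42)² = (-466/11)² = 217156/121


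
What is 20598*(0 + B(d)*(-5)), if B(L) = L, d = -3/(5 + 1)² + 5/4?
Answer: -120155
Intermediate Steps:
d = 7/6 (d = -3/(6²) + 5*(¼) = -3/36 + 5/4 = -3*1/36 + 5/4 = -1/12 + 5/4 = 7/6 ≈ 1.1667)
20598*(0 + B(d)*(-5)) = 20598*(0 + (7/6)*(-5)) = 20598*(0 - 35/6) = 20598*(-35/6) = -120155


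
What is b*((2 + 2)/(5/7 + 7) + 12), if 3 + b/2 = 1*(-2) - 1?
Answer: -1352/9 ≈ -150.22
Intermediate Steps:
b = -12 (b = -6 + 2*(1*(-2) - 1) = -6 + 2*(-2 - 1) = -6 + 2*(-3) = -6 - 6 = -12)
b*((2 + 2)/(5/7 + 7) + 12) = -12*((2 + 2)/(5/7 + 7) + 12) = -12*(4/(5*(1/7) + 7) + 12) = -12*(4/(5/7 + 7) + 12) = -12*(4/(54/7) + 12) = -12*(4*(7/54) + 12) = -12*(14/27 + 12) = -12*338/27 = -1352/9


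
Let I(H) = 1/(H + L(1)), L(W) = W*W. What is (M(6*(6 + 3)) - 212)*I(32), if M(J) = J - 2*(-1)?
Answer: -52/11 ≈ -4.7273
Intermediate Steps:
L(W) = W²
M(J) = 2 + J (M(J) = J + 2 = 2 + J)
I(H) = 1/(1 + H) (I(H) = 1/(H + 1²) = 1/(H + 1) = 1/(1 + H))
(M(6*(6 + 3)) - 212)*I(32) = ((2 + 6*(6 + 3)) - 212)/(1 + 32) = ((2 + 6*9) - 212)/33 = ((2 + 54) - 212)*(1/33) = (56 - 212)*(1/33) = -156*1/33 = -52/11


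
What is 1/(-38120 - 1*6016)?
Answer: -1/44136 ≈ -2.2657e-5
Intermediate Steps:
1/(-38120 - 1*6016) = 1/(-38120 - 6016) = 1/(-44136) = -1/44136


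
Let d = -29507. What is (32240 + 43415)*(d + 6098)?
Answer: -1771007895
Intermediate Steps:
(32240 + 43415)*(d + 6098) = (32240 + 43415)*(-29507 + 6098) = 75655*(-23409) = -1771007895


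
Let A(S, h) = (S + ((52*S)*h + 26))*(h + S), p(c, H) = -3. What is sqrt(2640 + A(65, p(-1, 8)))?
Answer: I*sqrt(620398) ≈ 787.65*I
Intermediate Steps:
A(S, h) = (S + h)*(26 + S + 52*S*h) (A(S, h) = (S + (52*S*h + 26))*(S + h) = (S + (26 + 52*S*h))*(S + h) = (26 + S + 52*S*h)*(S + h) = (S + h)*(26 + S + 52*S*h))
sqrt(2640 + A(65, p(-1, 8))) = sqrt(2640 + (65**2 + 26*65 + 26*(-3) + 65*(-3) + 52*65*(-3)**2 + 52*(-3)*65**2)) = sqrt(2640 + (4225 + 1690 - 78 - 195 + 52*65*9 + 52*(-3)*4225)) = sqrt(2640 + (4225 + 1690 - 78 - 195 + 30420 - 659100)) = sqrt(2640 - 623038) = sqrt(-620398) = I*sqrt(620398)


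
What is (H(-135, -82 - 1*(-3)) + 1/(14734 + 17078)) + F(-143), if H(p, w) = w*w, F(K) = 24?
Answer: 199302181/31812 ≈ 6265.0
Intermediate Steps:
H(p, w) = w²
(H(-135, -82 - 1*(-3)) + 1/(14734 + 17078)) + F(-143) = ((-82 - 1*(-3))² + 1/(14734 + 17078)) + 24 = ((-82 + 3)² + 1/31812) + 24 = ((-79)² + 1/31812) + 24 = (6241 + 1/31812) + 24 = 198538693/31812 + 24 = 199302181/31812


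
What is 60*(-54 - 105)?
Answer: -9540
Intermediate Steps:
60*(-54 - 105) = 60*(-159) = -9540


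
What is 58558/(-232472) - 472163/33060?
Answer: -3490643888/240172635 ≈ -14.534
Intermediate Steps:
58558/(-232472) - 472163/33060 = 58558*(-1/232472) - 472163*1/33060 = -29279/116236 - 472163/33060 = -3490643888/240172635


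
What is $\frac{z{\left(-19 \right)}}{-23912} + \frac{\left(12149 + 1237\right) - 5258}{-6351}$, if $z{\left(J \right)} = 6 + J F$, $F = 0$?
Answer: $- \frac{97197421}{75932556} \approx -1.28$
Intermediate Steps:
$z{\left(J \right)} = 6$ ($z{\left(J \right)} = 6 + J 0 = 6 + 0 = 6$)
$\frac{z{\left(-19 \right)}}{-23912} + \frac{\left(12149 + 1237\right) - 5258}{-6351} = \frac{6}{-23912} + \frac{\left(12149 + 1237\right) - 5258}{-6351} = 6 \left(- \frac{1}{23912}\right) + \left(13386 - 5258\right) \left(- \frac{1}{6351}\right) = - \frac{3}{11956} + 8128 \left(- \frac{1}{6351}\right) = - \frac{3}{11956} - \frac{8128}{6351} = - \frac{97197421}{75932556}$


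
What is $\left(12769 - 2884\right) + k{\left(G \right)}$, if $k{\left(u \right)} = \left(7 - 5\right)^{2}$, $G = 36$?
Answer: $9889$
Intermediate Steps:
$k{\left(u \right)} = 4$ ($k{\left(u \right)} = 2^{2} = 4$)
$\left(12769 - 2884\right) + k{\left(G \right)} = \left(12769 - 2884\right) + 4 = 9885 + 4 = 9889$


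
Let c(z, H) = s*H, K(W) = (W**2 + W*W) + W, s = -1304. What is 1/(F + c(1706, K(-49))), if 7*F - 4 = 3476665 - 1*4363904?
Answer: -7/44272619 ≈ -1.5811e-7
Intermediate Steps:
K(W) = W + 2*W**2 (K(W) = (W**2 + W**2) + W = 2*W**2 + W = W + 2*W**2)
F = -887235/7 (F = 4/7 + (3476665 - 1*4363904)/7 = 4/7 + (3476665 - 4363904)/7 = 4/7 + (1/7)*(-887239) = 4/7 - 887239/7 = -887235/7 ≈ -1.2675e+5)
c(z, H) = -1304*H
1/(F + c(1706, K(-49))) = 1/(-887235/7 - (-63896)*(1 + 2*(-49))) = 1/(-887235/7 - (-63896)*(1 - 98)) = 1/(-887235/7 - (-63896)*(-97)) = 1/(-887235/7 - 1304*4753) = 1/(-887235/7 - 6197912) = 1/(-44272619/7) = -7/44272619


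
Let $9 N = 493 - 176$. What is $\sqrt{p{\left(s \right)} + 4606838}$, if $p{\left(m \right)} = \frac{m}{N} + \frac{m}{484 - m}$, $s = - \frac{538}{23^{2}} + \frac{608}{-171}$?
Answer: $\frac{3 \sqrt{36806891860069536731911633}}{8479775677} \approx 2146.4$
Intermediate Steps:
$N = \frac{317}{9}$ ($N = \frac{493 - 176}{9} = \frac{1}{9} \cdot 317 = \frac{317}{9} \approx 35.222$)
$s = - \frac{21770}{4761}$ ($s = - \frac{538}{529} + 608 \left(- \frac{1}{171}\right) = \left(-538\right) \frac{1}{529} - \frac{32}{9} = - \frac{538}{529} - \frac{32}{9} = - \frac{21770}{4761} \approx -4.5726$)
$p{\left(m \right)} = \frac{9 m}{317} + \frac{m}{484 - m}$ ($p{\left(m \right)} = \frac{m}{\frac{317}{9}} + \frac{m}{484 - m} = m \frac{9}{317} + \frac{m}{484 - m} = \frac{9 m}{317} + \frac{m}{484 - m}$)
$\sqrt{p{\left(s \right)} + 4606838} = \sqrt{\frac{1}{317} \left(- \frac{21770}{4761}\right) \frac{1}{-484 - \frac{21770}{4761}} \left(-4673 + 9 \left(- \frac{21770}{4761}\right)\right) + 4606838} = \sqrt{\frac{1}{317} \left(- \frac{21770}{4761}\right) \frac{1}{- \frac{2326094}{4761}} \left(-4673 - \frac{21770}{529}\right) + 4606838} = \sqrt{\frac{1}{317} \left(- \frac{21770}{4761}\right) \left(- \frac{4761}{2326094}\right) \left(- \frac{2493787}{529}\right) + 4606838} = \sqrt{- \frac{27144871495}{195034840571} + 4606838} = \sqrt{\frac{898493887721553003}{195034840571}} = \frac{3 \sqrt{36806891860069536731911633}}{8479775677}$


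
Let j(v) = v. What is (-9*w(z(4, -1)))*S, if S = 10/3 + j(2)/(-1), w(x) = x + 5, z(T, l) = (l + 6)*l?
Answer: 0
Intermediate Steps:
z(T, l) = l*(6 + l) (z(T, l) = (6 + l)*l = l*(6 + l))
w(x) = 5 + x
S = 4/3 (S = 10/3 + 2/(-1) = 10*(1/3) + 2*(-1) = 10/3 - 2 = 4/3 ≈ 1.3333)
(-9*w(z(4, -1)))*S = -9*(5 - (6 - 1))*(4/3) = -9*(5 - 1*5)*(4/3) = -9*(5 - 5)*(4/3) = -9*0*(4/3) = 0*(4/3) = 0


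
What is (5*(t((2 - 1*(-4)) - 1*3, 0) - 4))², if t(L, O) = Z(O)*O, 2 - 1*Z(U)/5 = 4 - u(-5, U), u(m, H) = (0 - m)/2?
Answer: 400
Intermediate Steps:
u(m, H) = -m/2 (u(m, H) = -m*(½) = -m/2)
Z(U) = 5/2 (Z(U) = 10 - 5*(4 - (-1)*(-5)/2) = 10 - 5*(4 - 1*5/2) = 10 - 5*(4 - 5/2) = 10 - 5*3/2 = 10 - 15/2 = 5/2)
t(L, O) = 5*O/2
(5*(t((2 - 1*(-4)) - 1*3, 0) - 4))² = (5*((5/2)*0 - 4))² = (5*(0 - 4))² = (5*(-4))² = (-20)² = 400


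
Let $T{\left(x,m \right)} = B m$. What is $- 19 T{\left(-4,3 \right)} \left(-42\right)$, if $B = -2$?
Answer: $-4788$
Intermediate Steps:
$T{\left(x,m \right)} = - 2 m$
$- 19 T{\left(-4,3 \right)} \left(-42\right) = - 19 \left(\left(-2\right) 3\right) \left(-42\right) = \left(-19\right) \left(-6\right) \left(-42\right) = 114 \left(-42\right) = -4788$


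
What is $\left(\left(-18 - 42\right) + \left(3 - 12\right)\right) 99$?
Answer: $-6831$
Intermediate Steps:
$\left(\left(-18 - 42\right) + \left(3 - 12\right)\right) 99 = \left(-60 - 9\right) 99 = \left(-69\right) 99 = -6831$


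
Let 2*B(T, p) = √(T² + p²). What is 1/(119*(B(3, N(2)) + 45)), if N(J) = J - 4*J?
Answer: 4/21301 - 2*√5/319515 ≈ 0.00017379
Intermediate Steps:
N(J) = -3*J
B(T, p) = √(T² + p²)/2
1/(119*(B(3, N(2)) + 45)) = 1/(119*(√(3² + (-3*2)²)/2 + 45)) = 1/(119*(√(9 + (-6)²)/2 + 45)) = 1/(119*(√(9 + 36)/2 + 45)) = 1/(119*(√45/2 + 45)) = 1/(119*((3*√5)/2 + 45)) = 1/(119*(3*√5/2 + 45)) = 1/(119*(45 + 3*√5/2)) = 1/(5355 + 357*√5/2)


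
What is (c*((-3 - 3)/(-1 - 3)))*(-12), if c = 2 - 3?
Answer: 18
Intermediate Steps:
c = -1
(c*((-3 - 3)/(-1 - 3)))*(-12) = -(-3 - 3)/(-1 - 3)*(-12) = -(-6)/(-4)*(-12) = -(-6)*(-1)/4*(-12) = -1*3/2*(-12) = -3/2*(-12) = 18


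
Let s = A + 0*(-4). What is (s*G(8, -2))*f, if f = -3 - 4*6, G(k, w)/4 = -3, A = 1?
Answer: 324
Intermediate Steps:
G(k, w) = -12 (G(k, w) = 4*(-3) = -12)
s = 1 (s = 1 + 0*(-4) = 1 + 0 = 1)
f = -27 (f = -3 - 24 = -27)
(s*G(8, -2))*f = (1*(-12))*(-27) = -12*(-27) = 324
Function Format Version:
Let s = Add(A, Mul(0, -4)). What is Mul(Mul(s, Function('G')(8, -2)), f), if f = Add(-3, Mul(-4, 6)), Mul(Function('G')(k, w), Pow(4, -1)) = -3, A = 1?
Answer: 324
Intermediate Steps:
Function('G')(k, w) = -12 (Function('G')(k, w) = Mul(4, -3) = -12)
s = 1 (s = Add(1, Mul(0, -4)) = Add(1, 0) = 1)
f = -27 (f = Add(-3, -24) = -27)
Mul(Mul(s, Function('G')(8, -2)), f) = Mul(Mul(1, -12), -27) = Mul(-12, -27) = 324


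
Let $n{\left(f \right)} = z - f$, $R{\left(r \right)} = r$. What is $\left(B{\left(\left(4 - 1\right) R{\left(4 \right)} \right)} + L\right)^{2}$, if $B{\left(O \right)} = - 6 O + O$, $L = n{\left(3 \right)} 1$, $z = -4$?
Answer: $4489$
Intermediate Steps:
$n{\left(f \right)} = -4 - f$
$L = -7$ ($L = \left(-4 - 3\right) 1 = \left(-7\right) 1 = -7$)
$B{\left(O \right)} = - 5 O$
$\left(B{\left(\left(4 - 1\right) R{\left(4 \right)} \right)} + L\right)^{2} = \left(- 5 \left(4 - 1\right) 4 - 7\right)^{2} = \left(- 5 \cdot 3 \cdot 4 - 7\right)^{2} = \left(\left(-5\right) 12 - 7\right)^{2} = \left(-60 - 7\right)^{2} = \left(-67\right)^{2} = 4489$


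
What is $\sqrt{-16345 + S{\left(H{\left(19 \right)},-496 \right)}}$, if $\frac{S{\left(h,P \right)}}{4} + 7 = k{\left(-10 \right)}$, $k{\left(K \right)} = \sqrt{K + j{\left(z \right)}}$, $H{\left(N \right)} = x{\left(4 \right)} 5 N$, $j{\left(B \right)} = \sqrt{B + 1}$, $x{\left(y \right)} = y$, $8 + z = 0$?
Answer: $\sqrt{-16373 + 4 \sqrt{-10 + i \sqrt{7}}} \approx 0.0499 + 127.95 i$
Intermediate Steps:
$z = -8$ ($z = -8 + 0 = -8$)
$j{\left(B \right)} = \sqrt{1 + B}$
$H{\left(N \right)} = 20 N$ ($H{\left(N \right)} = 4 \cdot 5 N = 20 N$)
$k{\left(K \right)} = \sqrt{K + i \sqrt{7}}$ ($k{\left(K \right)} = \sqrt{K + \sqrt{1 - 8}} = \sqrt{K + \sqrt{-7}} = \sqrt{K + i \sqrt{7}}$)
$S{\left(h,P \right)} = -28 + 4 \sqrt{-10 + i \sqrt{7}}$
$\sqrt{-16345 + S{\left(H{\left(19 \right)},-496 \right)}} = \sqrt{-16345 - \left(28 - 4 \sqrt{-10 + i \sqrt{7}}\right)} = \sqrt{-16373 + 4 \sqrt{-10 + i \sqrt{7}}}$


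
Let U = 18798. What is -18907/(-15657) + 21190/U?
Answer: 8810072/3773337 ≈ 2.3348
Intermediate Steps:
-18907/(-15657) + 21190/U = -18907/(-15657) + 21190/18798 = -18907*(-1/15657) + 21190*(1/18798) = 18907/15657 + 815/723 = 8810072/3773337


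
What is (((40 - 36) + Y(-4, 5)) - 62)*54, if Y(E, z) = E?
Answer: -3348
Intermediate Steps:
(((40 - 36) + Y(-4, 5)) - 62)*54 = (((40 - 36) - 4) - 62)*54 = ((4 - 4) - 62)*54 = (0 - 62)*54 = -62*54 = -3348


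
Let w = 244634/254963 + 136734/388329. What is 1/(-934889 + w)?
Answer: -33003175609/30854262555059925 ≈ -1.0696e-6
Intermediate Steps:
w = 43286862476/33003175609 (w = 244634*(1/254963) + 136734*(1/388329) = 244634/254963 + 45578/129443 = 43286862476/33003175609 ≈ 1.3116)
1/(-934889 + w) = 1/(-934889 + 43286862476/33003175609) = 1/(-30854262555059925/33003175609) = -33003175609/30854262555059925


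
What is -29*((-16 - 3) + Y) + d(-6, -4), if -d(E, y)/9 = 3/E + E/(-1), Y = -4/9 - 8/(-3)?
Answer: 7867/18 ≈ 437.06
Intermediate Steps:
Y = 20/9 (Y = -4*1/9 - 8*(-1/3) = -4/9 + 8/3 = 20/9 ≈ 2.2222)
d(E, y) = -27/E + 9*E (d(E, y) = -9*(3/E + E/(-1)) = -9*(3/E + E*(-1)) = -9*(3/E - E) = -9*(-E + 3/E) = -27/E + 9*E)
-29*((-16 - 3) + Y) + d(-6, -4) = -29*((-16 - 3) + 20/9) + (-27/(-6) + 9*(-6)) = -29*(-19 + 20/9) + (-27*(-1/6) - 54) = -29*(-151/9) + (9/2 - 54) = 4379/9 - 99/2 = 7867/18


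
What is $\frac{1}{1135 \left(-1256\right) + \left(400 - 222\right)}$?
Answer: $- \frac{1}{1425382} \approx -7.0157 \cdot 10^{-7}$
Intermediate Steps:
$\frac{1}{1135 \left(-1256\right) + \left(400 - 222\right)} = \frac{1}{-1425560 + 178} = \frac{1}{-1425382} = - \frac{1}{1425382}$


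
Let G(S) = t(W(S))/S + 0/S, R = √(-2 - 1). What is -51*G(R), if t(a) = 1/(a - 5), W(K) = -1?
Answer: -17*I*√3/6 ≈ -4.9075*I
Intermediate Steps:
R = I*√3 (R = √(-3) = I*√3 ≈ 1.732*I)
t(a) = 1/(-5 + a)
G(S) = -1/(6*S) (G(S) = 1/((-5 - 1)*S) + 0/S = 1/((-6)*S) + 0 = -1/(6*S) + 0 = -1/(6*S))
-51*G(R) = -(-17)/(2*(I*√3)) = -(-17)*(-I*√3/3)/2 = -17*I*√3/6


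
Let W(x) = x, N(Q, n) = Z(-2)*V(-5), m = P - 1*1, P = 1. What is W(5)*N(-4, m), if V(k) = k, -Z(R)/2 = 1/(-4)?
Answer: -25/2 ≈ -12.500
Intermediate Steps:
Z(R) = ½ (Z(R) = -2/(-4) = -2*(-¼) = ½)
m = 0 (m = 1 - 1*1 = 1 - 1 = 0)
N(Q, n) = -5/2 (N(Q, n) = (½)*(-5) = -5/2)
W(5)*N(-4, m) = 5*(-5/2) = -25/2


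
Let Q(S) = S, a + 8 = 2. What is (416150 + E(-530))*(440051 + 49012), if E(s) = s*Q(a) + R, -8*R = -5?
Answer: 1640632747635/8 ≈ 2.0508e+11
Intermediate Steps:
a = -6 (a = -8 + 2 = -6)
R = 5/8 (R = -⅛*(-5) = 5/8 ≈ 0.62500)
E(s) = 5/8 - 6*s (E(s) = s*(-6) + 5/8 = -6*s + 5/8 = 5/8 - 6*s)
(416150 + E(-530))*(440051 + 49012) = (416150 + (5/8 - 6*(-530)))*(440051 + 49012) = (416150 + (5/8 + 3180))*489063 = (416150 + 25445/8)*489063 = (3354645/8)*489063 = 1640632747635/8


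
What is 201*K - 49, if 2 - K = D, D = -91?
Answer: 18644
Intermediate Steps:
K = 93 (K = 2 - 1*(-91) = 2 + 91 = 93)
201*K - 49 = 201*93 - 49 = 18693 - 49 = 18644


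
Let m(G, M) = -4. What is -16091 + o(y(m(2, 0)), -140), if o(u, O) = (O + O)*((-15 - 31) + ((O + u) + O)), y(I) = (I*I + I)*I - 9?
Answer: 91149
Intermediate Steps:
y(I) = -9 + I*(I + I**2) (y(I) = (I**2 + I)*I - 9 = (I + I**2)*I - 9 = I*(I + I**2) - 9 = -9 + I*(I + I**2))
o(u, O) = 2*O*(-46 + u + 2*O) (o(u, O) = (2*O)*(-46 + (u + 2*O)) = (2*O)*(-46 + u + 2*O) = 2*O*(-46 + u + 2*O))
-16091 + o(y(m(2, 0)), -140) = -16091 + 2*(-140)*(-46 + (-9 + (-4)**2 + (-4)**3) + 2*(-140)) = -16091 + 2*(-140)*(-46 + (-9 + 16 - 64) - 280) = -16091 + 2*(-140)*(-46 - 57 - 280) = -16091 + 2*(-140)*(-383) = -16091 + 107240 = 91149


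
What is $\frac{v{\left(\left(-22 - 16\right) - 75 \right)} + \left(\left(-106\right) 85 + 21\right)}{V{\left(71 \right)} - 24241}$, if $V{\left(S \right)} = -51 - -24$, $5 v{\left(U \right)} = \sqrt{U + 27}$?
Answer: $\frac{8989}{24268} - \frac{i \sqrt{86}}{121340} \approx 0.37041 - 7.6427 \cdot 10^{-5} i$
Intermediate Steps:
$v{\left(U \right)} = \frac{\sqrt{27 + U}}{5}$ ($v{\left(U \right)} = \frac{\sqrt{U + 27}}{5} = \frac{\sqrt{27 + U}}{5}$)
$V{\left(S \right)} = -27$ ($V{\left(S \right)} = -51 + 24 = -27$)
$\frac{v{\left(\left(-22 - 16\right) - 75 \right)} + \left(\left(-106\right) 85 + 21\right)}{V{\left(71 \right)} - 24241} = \frac{\frac{\sqrt{27 - 113}}{5} + \left(\left(-106\right) 85 + 21\right)}{-27 - 24241} = \frac{\frac{\sqrt{27 - 113}}{5} + \left(-9010 + 21\right)}{-24268} = \left(\frac{\sqrt{27 - 113}}{5} - 8989\right) \left(- \frac{1}{24268}\right) = \left(\frac{\sqrt{-86}}{5} - 8989\right) \left(- \frac{1}{24268}\right) = \left(\frac{i \sqrt{86}}{5} - 8989\right) \left(- \frac{1}{24268}\right) = \left(-8989 + \frac{i \sqrt{86}}{5}\right) \left(- \frac{1}{24268}\right) = \frac{8989}{24268} - \frac{i \sqrt{86}}{121340}$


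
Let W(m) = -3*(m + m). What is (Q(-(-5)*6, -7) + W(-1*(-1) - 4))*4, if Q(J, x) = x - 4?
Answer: 28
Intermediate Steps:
W(m) = -6*m
Q(J, x) = -4 + x
(Q(-(-5)*6, -7) + W(-1*(-1) - 4))*4 = ((-4 - 7) - 6*(-1*(-1) - 4))*4 = (-11 - 6*(1 - 4))*4 = (-11 - 6*(-3))*4 = (-11 + 18)*4 = 7*4 = 28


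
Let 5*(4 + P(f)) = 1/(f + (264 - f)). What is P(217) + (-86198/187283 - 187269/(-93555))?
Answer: -114836598241/46723362840 ≈ -2.4578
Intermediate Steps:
P(f) = -5279/1320 (P(f) = -4 + 1/(5*(f + (264 - f))) = -4 + (1/5)/264 = -4 + (1/5)*(1/264) = -4 + 1/1320 = -5279/1320)
P(217) + (-86198/187283 - 187269/(-93555)) = -5279/1320 + (-86198/187283 - 187269/(-93555)) = -5279/1320 + (-86198*1/187283 - 187269*(-1/93555)) = -5279/1320 + (-86198/187283 + 62423/31185) = -5279/1320 + 9002682079/5840420355 = -114836598241/46723362840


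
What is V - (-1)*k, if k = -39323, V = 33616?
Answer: -5707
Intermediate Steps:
V - (-1)*k = 33616 - (-1)*(-39323) = 33616 - 1*39323 = 33616 - 39323 = -5707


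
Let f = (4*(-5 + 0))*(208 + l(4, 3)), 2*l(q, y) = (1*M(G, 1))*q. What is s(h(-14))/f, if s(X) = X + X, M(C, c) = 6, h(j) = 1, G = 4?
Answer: -1/2200 ≈ -0.00045455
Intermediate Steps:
l(q, y) = 3*q (l(q, y) = ((1*6)*q)/2 = (6*q)/2 = 3*q)
s(X) = 2*X
f = -4400 (f = (4*(-5 + 0))*(208 + 3*4) = (4*(-5))*(208 + 12) = -20*220 = -4400)
s(h(-14))/f = (2*1)/(-4400) = 2*(-1/4400) = -1/2200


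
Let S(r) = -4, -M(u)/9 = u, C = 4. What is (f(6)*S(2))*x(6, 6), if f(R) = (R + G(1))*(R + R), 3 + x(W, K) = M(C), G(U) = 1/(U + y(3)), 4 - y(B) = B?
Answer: 12168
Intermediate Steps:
y(B) = 4 - B
G(U) = 1/(1 + U) (G(U) = 1/(U + (4 - 1*3)) = 1/(U + (4 - 3)) = 1/(U + 1) = 1/(1 + U))
M(u) = -9*u
x(W, K) = -39 (x(W, K) = -3 - 9*4 = -3 - 36 = -39)
f(R) = 2*R*(½ + R) (f(R) = (R + 1/(1 + 1))*(R + R) = (R + 1/2)*(2*R) = (R + ½)*(2*R) = (½ + R)*(2*R) = 2*R*(½ + R))
(f(6)*S(2))*x(6, 6) = ((6*(1 + 2*6))*(-4))*(-39) = ((6*(1 + 12))*(-4))*(-39) = ((6*13)*(-4))*(-39) = (78*(-4))*(-39) = -312*(-39) = 12168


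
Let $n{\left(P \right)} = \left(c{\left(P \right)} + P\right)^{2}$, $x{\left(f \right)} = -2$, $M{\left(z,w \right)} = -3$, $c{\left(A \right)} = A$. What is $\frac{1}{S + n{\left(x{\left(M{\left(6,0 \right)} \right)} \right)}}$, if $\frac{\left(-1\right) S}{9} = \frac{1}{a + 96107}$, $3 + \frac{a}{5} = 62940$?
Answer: $\frac{410792}{6572663} \approx 0.0625$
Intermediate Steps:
$a = 314685$ ($a = -15 + 5 \cdot 62940 = -15 + 314700 = 314685$)
$S = - \frac{9}{410792}$ ($S = - \frac{9}{314685 + 96107} = - \frac{9}{410792} \approx -2.1909 \cdot 10^{-5}$)
$n{\left(P \right)} = 4 P^{2}$ ($n{\left(P \right)} = \left(P + P\right)^{2} = \left(2 P\right)^{2} = 4 P^{2}$)
$\frac{1}{S + n{\left(x{\left(M{\left(6,0 \right)} \right)} \right)}} = \frac{1}{- \frac{9}{410792} + 4 \left(-2\right)^{2}} = \frac{1}{- \frac{9}{410792} + 4 \cdot 4} = \frac{1}{- \frac{9}{410792} + 16} = \frac{1}{\frac{6572663}{410792}} = \frac{410792}{6572663}$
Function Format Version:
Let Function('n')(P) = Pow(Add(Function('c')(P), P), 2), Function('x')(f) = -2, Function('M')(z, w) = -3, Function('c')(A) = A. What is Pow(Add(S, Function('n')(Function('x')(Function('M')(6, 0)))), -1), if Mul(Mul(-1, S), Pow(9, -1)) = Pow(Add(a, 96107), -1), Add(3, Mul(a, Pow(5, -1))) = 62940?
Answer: Rational(410792, 6572663) ≈ 0.062500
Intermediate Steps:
a = 314685 (a = Add(-15, Mul(5, 62940)) = Add(-15, 314700) = 314685)
S = Rational(-9, 410792) (S = Mul(-9, Pow(Add(314685, 96107), -1)) = Mul(-9, Pow(410792, -1)) = Mul(-9, Rational(1, 410792)) = Rational(-9, 410792) ≈ -2.1909e-5)
Function('n')(P) = Mul(4, Pow(P, 2)) (Function('n')(P) = Pow(Add(P, P), 2) = Pow(Mul(2, P), 2) = Mul(4, Pow(P, 2)))
Pow(Add(S, Function('n')(Function('x')(Function('M')(6, 0)))), -1) = Pow(Add(Rational(-9, 410792), Mul(4, Pow(-2, 2))), -1) = Pow(Add(Rational(-9, 410792), Mul(4, 4)), -1) = Pow(Add(Rational(-9, 410792), 16), -1) = Pow(Rational(6572663, 410792), -1) = Rational(410792, 6572663)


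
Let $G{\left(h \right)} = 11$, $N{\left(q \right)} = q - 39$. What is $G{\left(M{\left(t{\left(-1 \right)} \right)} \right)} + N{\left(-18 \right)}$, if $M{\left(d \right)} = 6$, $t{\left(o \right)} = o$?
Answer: $-46$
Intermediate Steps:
$N{\left(q \right)} = -39 + q$
$G{\left(M{\left(t{\left(-1 \right)} \right)} \right)} + N{\left(-18 \right)} = 11 - 57 = -46$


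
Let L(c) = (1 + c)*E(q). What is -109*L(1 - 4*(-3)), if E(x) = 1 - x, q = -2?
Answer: -4578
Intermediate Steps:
L(c) = 3 + 3*c (L(c) = (1 + c)*(1 - 1*(-2)) = (1 + c)*(1 + 2) = (1 + c)*3 = 3 + 3*c)
-109*L(1 - 4*(-3)) = -109*(3 + 3*(1 - 4*(-3))) = -109*(3 + 3*(1 + 12)) = -109*(3 + 3*13) = -109*(3 + 39) = -109*42 = -4578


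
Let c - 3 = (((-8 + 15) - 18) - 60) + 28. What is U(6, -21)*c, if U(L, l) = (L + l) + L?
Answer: 360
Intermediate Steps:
U(L, l) = l + 2*L
c = -40 (c = 3 + ((((-8 + 15) - 18) - 60) + 28) = 3 + (((7 - 18) - 60) + 28) = 3 + ((-11 - 60) + 28) = 3 + (-71 + 28) = 3 - 43 = -40)
U(6, -21)*c = (-21 + 2*6)*(-40) = (-21 + 12)*(-40) = -9*(-40) = 360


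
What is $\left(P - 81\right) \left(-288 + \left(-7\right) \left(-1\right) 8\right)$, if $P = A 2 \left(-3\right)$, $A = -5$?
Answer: $11832$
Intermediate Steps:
$P = 30$ ($P = \left(-5\right) 2 \left(-3\right) = \left(-10\right) \left(-3\right) = 30$)
$\left(P - 81\right) \left(-288 + \left(-7\right) \left(-1\right) 8\right) = \left(30 - 81\right) \left(-288 + \left(-7\right) \left(-1\right) 8\right) = \left(30 - 81\right) \left(-288 + 7 \cdot 8\right) = - 51 \left(-288 + 56\right) = \left(-51\right) \left(-232\right) = 11832$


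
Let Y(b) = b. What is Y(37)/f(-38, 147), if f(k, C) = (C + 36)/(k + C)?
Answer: 4033/183 ≈ 22.038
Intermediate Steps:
f(k, C) = (36 + C)/(C + k)
Y(37)/f(-38, 147) = 37/(((36 + 147)/(147 - 38))) = 37/((183/109)) = 37/(((1/109)*183)) = 37/(183/109) = 37*(109/183) = 4033/183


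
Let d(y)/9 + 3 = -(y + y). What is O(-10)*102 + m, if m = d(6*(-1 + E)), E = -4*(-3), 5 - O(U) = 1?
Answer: -807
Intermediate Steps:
O(U) = 4 (O(U) = 5 - 1*1 = 5 - 1 = 4)
E = 12
d(y) = -27 - 18*y (d(y) = -27 + 9*(-(y + y)) = -27 + 9*(-2*y) = -27 - 18*y)
m = -1215 (m = -27 - 108*(-1 + 12) = -27 - 108*11 = -27 - 18*66 = -27 - 1188 = -1215)
O(-10)*102 + m = 4*102 - 1215 = 408 - 1215 = -807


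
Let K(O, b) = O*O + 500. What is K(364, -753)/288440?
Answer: 33249/72110 ≈ 0.46109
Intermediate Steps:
K(O, b) = 500 + O² (K(O, b) = O² + 500 = 500 + O²)
K(364, -753)/288440 = (500 + 364²)/288440 = (500 + 132496)*(1/288440) = 132996*(1/288440) = 33249/72110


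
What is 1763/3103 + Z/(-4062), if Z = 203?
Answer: 6531397/12604386 ≈ 0.51818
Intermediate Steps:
1763/3103 + Z/(-4062) = 1763/3103 + 203/(-4062) = 1763*(1/3103) + 203*(-1/4062) = 1763/3103 - 203/4062 = 6531397/12604386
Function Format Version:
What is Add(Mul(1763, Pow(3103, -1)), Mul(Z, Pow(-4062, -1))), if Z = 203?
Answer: Rational(6531397, 12604386) ≈ 0.51818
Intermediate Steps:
Add(Mul(1763, Pow(3103, -1)), Mul(Z, Pow(-4062, -1))) = Add(Mul(1763, Pow(3103, -1)), Mul(203, Pow(-4062, -1))) = Add(Mul(1763, Rational(1, 3103)), Mul(203, Rational(-1, 4062))) = Add(Rational(1763, 3103), Rational(-203, 4062)) = Rational(6531397, 12604386)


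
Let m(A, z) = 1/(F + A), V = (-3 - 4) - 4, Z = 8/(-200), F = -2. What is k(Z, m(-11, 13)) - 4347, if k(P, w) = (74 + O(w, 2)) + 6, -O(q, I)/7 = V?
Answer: -4190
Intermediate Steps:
Z = -1/25 (Z = 8*(-1/200) = -1/25 ≈ -0.040000)
V = -11 (V = -7 - 4 = -11)
O(q, I) = 77 (O(q, I) = -7*(-11) = 77)
m(A, z) = 1/(-2 + A)
k(P, w) = 157 (k(P, w) = (74 + 77) + 6 = 151 + 6 = 157)
k(Z, m(-11, 13)) - 4347 = 157 - 4347 = -4190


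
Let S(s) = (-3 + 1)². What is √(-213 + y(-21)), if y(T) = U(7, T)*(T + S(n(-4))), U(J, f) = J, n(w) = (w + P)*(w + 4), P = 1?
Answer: 2*I*√83 ≈ 18.221*I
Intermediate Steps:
n(w) = (1 + w)*(4 + w) (n(w) = (w + 1)*(w + 4) = (1 + w)*(4 + w))
S(s) = 4 (S(s) = (-2)² = 4)
y(T) = 28 + 7*T (y(T) = 7*(T + 4) = 7*(4 + T) = 28 + 7*T)
√(-213 + y(-21)) = √(-213 + (28 + 7*(-21))) = √(-213 + (28 - 147)) = √(-213 - 119) = √(-332) = 2*I*√83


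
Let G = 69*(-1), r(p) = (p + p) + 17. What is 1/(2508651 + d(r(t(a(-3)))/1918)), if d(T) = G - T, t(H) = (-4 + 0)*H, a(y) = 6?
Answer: 1918/4811460307 ≈ 3.9863e-7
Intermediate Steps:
t(H) = -4*H
r(p) = 17 + 2*p (r(p) = 2*p + 17 = 17 + 2*p)
G = -69
d(T) = -69 - T
1/(2508651 + d(r(t(a(-3)))/1918)) = 1/(2508651 + (-69 - (17 + 2*(-4*6))/1918)) = 1/(2508651 + (-69 - (17 + 2*(-24))/1918)) = 1/(2508651 + (-69 - (17 - 48)/1918)) = 1/(2508651 + (-69 - (-31)/1918)) = 1/(2508651 + (-69 - 1*(-31/1918))) = 1/(2508651 + (-69 + 31/1918)) = 1/(2508651 - 132311/1918) = 1/(4811460307/1918) = 1918/4811460307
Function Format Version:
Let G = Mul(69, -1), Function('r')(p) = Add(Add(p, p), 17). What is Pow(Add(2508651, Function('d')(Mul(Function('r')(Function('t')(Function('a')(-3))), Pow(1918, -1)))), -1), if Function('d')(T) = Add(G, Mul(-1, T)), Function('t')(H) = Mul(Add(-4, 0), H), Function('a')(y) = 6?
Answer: Rational(1918, 4811460307) ≈ 3.9863e-7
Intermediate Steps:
Function('t')(H) = Mul(-4, H)
Function('r')(p) = Add(17, Mul(2, p)) (Function('r')(p) = Add(Mul(2, p), 17) = Add(17, Mul(2, p)))
G = -69
Function('d')(T) = Add(-69, Mul(-1, T))
Pow(Add(2508651, Function('d')(Mul(Function('r')(Function('t')(Function('a')(-3))), Pow(1918, -1)))), -1) = Pow(Add(2508651, Add(-69, Mul(-1, Mul(Add(17, Mul(2, Mul(-4, 6))), Pow(1918, -1))))), -1) = Pow(Add(2508651, Add(-69, Mul(-1, Mul(Add(17, Mul(2, -24)), Rational(1, 1918))))), -1) = Pow(Add(2508651, Add(-69, Mul(-1, Mul(Add(17, -48), Rational(1, 1918))))), -1) = Pow(Add(2508651, Add(-69, Mul(-1, Mul(-31, Rational(1, 1918))))), -1) = Pow(Add(2508651, Add(-69, Mul(-1, Rational(-31, 1918)))), -1) = Pow(Add(2508651, Add(-69, Rational(31, 1918))), -1) = Pow(Add(2508651, Rational(-132311, 1918)), -1) = Pow(Rational(4811460307, 1918), -1) = Rational(1918, 4811460307)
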